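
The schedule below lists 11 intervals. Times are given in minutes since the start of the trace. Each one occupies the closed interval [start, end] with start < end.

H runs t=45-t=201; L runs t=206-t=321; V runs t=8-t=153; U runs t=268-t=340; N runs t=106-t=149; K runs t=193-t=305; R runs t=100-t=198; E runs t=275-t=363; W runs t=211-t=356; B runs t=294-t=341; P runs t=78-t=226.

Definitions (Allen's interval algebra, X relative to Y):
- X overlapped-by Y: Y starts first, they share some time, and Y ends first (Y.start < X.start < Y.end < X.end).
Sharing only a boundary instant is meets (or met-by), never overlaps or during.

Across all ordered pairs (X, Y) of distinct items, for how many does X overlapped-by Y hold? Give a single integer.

21

Checking all 110 ordered pairs for relation 'overlapped-by'; matching pairs in alphabetical order:
(B, K): B overlapped-by K ✓
(B, L): B overlapped-by L ✓
(B, U): B overlapped-by U ✓
(E, K): E overlapped-by K ✓
(E, L): E overlapped-by L ✓
(E, U): E overlapped-by U ✓
(E, W): E overlapped-by W ✓
(H, V): H overlapped-by V ✓
(K, H): K overlapped-by H ✓
(K, P): K overlapped-by P ✓
(K, R): K overlapped-by R ✓
(L, K): L overlapped-by K ✓
(L, P): L overlapped-by P ✓
(P, H): P overlapped-by H ✓
(P, V): P overlapped-by V ✓
(R, V): R overlapped-by V ✓
(U, K): U overlapped-by K ✓
(U, L): U overlapped-by L ✓
(W, K): W overlapped-by K ✓
(W, L): W overlapped-by L ✓
(W, P): W overlapped-by P ✓
Count: 21.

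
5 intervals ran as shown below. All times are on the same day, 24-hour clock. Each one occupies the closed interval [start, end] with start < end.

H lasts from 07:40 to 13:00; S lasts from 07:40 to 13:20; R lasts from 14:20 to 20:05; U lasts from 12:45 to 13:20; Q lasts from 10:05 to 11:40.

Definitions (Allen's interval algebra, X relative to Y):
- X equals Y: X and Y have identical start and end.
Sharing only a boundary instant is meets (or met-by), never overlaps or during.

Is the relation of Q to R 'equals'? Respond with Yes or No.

No

Q = [10:05, 11:40], R = [14:20, 20:05].
Actual relation of Q to R: before.
Asked whether 'equals' holds → No.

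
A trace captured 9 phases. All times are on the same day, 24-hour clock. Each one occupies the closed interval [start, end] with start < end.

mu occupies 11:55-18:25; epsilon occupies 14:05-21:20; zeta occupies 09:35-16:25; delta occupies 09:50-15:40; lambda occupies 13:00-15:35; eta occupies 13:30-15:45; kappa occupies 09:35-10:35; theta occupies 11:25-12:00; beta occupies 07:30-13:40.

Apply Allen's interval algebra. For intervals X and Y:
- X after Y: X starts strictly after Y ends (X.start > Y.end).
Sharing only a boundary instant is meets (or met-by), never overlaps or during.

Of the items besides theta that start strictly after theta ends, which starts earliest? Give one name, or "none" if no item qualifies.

Target theta = [11:25, 12:00].
beta [07:30, 13:40] → contains → excluded.
delta [09:50, 15:40] → contains → excluded.
epsilon [14:05, 21:20] → after → candidate.
eta [13:30, 15:45] → after → candidate.
kappa [09:35, 10:35] → before → excluded.
lambda [13:00, 15:35] → after → candidate.
mu [11:55, 18:25] → overlapped-by → excluded.
zeta [09:35, 16:25] → contains → excluded.
Among candidates, earliest start is 13:00 → lambda.

lambda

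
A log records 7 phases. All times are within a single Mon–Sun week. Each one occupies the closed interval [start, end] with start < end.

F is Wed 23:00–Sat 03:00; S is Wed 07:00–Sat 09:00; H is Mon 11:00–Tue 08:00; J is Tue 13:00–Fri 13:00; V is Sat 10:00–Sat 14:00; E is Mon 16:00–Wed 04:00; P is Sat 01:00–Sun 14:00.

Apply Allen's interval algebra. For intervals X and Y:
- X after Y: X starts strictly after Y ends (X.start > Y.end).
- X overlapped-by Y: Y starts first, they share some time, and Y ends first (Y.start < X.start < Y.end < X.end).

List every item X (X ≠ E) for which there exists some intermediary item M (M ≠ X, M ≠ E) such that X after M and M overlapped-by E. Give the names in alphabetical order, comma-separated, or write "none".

Target E = [Mon 16:00, Wed 04:00].
Intermediaries M with M overlapped-by E: J.
Via J — items with X after J: P, V.
Union: P, V.

P, V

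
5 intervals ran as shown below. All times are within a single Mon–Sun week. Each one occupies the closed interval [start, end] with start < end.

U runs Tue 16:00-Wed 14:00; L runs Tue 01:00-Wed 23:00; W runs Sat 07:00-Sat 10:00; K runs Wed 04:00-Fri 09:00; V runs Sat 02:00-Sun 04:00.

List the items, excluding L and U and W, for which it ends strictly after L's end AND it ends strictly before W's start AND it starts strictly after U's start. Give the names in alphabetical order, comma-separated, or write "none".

Conditions: its end is strictly after L's end (X.end > Wed 23:00) AND its end is strictly before W's start (X.end < Sat 07:00) AND its start is strictly after U's start (X.start > Tue 16:00).
K: end Fri 09:00 > Wed 23:00? ✓; end Fri 09:00 < Sat 07:00? ✓; start Wed 04:00 > Tue 16:00? ✓ → yes.
V: end Sun 04:00 > Wed 23:00? ✓; end Sun 04:00 < Sat 07:00? ✗; start Sat 02:00 > Tue 16:00? ✓ → no.
Result: K.

K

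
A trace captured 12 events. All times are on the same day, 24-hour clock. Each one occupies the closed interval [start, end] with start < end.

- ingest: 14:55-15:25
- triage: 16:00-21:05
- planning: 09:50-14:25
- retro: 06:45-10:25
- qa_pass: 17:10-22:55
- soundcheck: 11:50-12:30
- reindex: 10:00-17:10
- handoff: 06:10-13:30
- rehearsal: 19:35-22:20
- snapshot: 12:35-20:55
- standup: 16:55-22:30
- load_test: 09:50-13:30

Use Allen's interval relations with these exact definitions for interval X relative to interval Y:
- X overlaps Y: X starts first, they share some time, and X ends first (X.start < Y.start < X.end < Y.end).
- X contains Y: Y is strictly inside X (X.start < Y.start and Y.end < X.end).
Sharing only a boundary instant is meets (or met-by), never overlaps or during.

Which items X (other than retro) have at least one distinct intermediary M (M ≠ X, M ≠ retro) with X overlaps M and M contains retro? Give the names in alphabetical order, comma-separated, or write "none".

none

Target retro = [06:45, 10:25].
Intermediaries M with M contains retro: handoff.
Via handoff — items with X overlaps handoff: none.
Union: none.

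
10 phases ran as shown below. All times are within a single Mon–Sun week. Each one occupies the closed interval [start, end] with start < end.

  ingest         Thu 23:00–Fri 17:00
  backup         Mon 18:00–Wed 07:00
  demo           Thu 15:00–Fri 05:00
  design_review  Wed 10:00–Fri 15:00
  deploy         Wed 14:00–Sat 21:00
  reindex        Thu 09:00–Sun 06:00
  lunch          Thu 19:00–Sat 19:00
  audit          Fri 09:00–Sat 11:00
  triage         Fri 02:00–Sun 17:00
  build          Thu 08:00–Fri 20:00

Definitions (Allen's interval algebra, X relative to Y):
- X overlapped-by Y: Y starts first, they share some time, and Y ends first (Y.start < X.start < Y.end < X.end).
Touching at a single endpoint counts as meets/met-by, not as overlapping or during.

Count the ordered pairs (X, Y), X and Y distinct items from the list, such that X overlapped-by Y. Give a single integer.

20

Checking all 90 ordered pairs for relation 'overlapped-by'; matching pairs in alphabetical order:
(audit, build): audit overlapped-by build ✓
(audit, design_review): audit overlapped-by design_review ✓
(audit, ingest): audit overlapped-by ingest ✓
(build, design_review): build overlapped-by design_review ✓
(deploy, design_review): deploy overlapped-by design_review ✓
(ingest, demo): ingest overlapped-by demo ✓
(ingest, design_review): ingest overlapped-by design_review ✓
(lunch, build): lunch overlapped-by build ✓
(lunch, demo): lunch overlapped-by demo ✓
(lunch, design_review): lunch overlapped-by design_review ✓
(reindex, build): reindex overlapped-by build ✓
(reindex, deploy): reindex overlapped-by deploy ✓
(reindex, design_review): reindex overlapped-by design_review ✓
(triage, build): triage overlapped-by build ✓
(triage, demo): triage overlapped-by demo ✓
(triage, deploy): triage overlapped-by deploy ✓
(triage, design_review): triage overlapped-by design_review ✓
(triage, ingest): triage overlapped-by ingest ✓
(triage, lunch): triage overlapped-by lunch ✓
(triage, reindex): triage overlapped-by reindex ✓
Count: 20.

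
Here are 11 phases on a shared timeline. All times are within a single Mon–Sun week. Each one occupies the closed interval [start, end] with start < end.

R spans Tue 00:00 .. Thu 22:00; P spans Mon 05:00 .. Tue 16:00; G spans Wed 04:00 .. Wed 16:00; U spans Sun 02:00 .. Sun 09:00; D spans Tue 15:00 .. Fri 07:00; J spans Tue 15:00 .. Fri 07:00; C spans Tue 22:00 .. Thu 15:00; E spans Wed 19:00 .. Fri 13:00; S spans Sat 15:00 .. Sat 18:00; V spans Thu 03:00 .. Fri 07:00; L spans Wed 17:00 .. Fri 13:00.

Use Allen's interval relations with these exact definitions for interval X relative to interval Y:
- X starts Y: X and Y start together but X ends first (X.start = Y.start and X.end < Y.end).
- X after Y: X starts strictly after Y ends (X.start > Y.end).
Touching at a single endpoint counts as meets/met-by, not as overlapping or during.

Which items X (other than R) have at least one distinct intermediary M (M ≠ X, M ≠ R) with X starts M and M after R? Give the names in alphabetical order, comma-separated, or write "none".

Target R = [Tue 00:00, Thu 22:00].
Intermediaries M with M after R: S, U.
Via S — items with X starts S: none.
Via U — items with X starts U: none.
Union: none.

none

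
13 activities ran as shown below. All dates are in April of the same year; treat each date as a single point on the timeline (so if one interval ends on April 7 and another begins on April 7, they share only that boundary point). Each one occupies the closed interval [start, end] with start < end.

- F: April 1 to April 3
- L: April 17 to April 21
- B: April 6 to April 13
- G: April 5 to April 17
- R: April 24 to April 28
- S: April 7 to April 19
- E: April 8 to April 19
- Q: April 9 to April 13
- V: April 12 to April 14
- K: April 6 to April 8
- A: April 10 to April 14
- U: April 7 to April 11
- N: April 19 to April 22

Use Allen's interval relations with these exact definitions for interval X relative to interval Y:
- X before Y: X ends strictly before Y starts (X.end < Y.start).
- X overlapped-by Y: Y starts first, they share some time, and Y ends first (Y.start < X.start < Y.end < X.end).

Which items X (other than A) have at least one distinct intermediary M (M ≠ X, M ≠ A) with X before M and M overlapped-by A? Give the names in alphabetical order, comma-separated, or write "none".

Target A = [April 10, April 14].
Intermediaries M with M overlapped-by A: none.
Union: none.

none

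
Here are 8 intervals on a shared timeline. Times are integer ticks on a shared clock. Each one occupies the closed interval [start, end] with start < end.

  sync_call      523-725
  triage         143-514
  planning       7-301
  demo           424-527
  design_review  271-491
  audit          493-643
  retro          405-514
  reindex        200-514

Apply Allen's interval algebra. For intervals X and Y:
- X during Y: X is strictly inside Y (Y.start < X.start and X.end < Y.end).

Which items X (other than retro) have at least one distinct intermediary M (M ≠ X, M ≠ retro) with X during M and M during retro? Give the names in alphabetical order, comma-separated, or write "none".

Target retro = [405, 514].
Intermediaries M with M during retro: none.
Union: none.

none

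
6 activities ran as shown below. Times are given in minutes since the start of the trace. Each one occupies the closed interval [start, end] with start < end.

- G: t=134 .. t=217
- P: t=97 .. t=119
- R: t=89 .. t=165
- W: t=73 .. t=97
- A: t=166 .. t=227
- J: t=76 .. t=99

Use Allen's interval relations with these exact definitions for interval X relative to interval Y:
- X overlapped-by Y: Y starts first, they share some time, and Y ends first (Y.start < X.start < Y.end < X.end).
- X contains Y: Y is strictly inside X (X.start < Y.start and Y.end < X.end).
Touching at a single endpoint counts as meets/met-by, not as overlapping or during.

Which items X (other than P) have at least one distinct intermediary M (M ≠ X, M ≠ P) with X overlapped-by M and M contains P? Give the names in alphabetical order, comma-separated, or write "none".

Target P = [t=97, t=119].
Intermediaries M with M contains P: R.
Via R — items with X overlapped-by R: G.
Union: G.

G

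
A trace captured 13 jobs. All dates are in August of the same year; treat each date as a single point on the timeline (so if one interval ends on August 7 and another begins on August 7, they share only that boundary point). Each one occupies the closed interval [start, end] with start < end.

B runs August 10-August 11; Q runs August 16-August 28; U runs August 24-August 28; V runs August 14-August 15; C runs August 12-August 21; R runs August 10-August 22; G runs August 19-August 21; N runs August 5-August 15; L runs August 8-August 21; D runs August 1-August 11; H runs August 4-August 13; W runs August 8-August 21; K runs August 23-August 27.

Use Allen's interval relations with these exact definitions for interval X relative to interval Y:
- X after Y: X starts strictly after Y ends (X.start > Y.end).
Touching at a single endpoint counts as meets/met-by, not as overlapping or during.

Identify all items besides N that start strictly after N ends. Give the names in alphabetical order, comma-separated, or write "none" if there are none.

Target N = [August 5, August 15].
B [August 10, August 11] → during → no.
C [August 12, August 21] → overlapped-by → no.
D [August 1, August 11] → overlaps → no.
G [August 19, August 21] → after → yes.
H [August 4, August 13] → overlaps → no.
K [August 23, August 27] → after → yes.
L [August 8, August 21] → overlapped-by → no.
Q [August 16, August 28] → after → yes.
R [August 10, August 22] → overlapped-by → no.
U [August 24, August 28] → after → yes.
V [August 14, August 15] → finishes → no.
W [August 8, August 21] → overlapped-by → no.
Result: G, K, Q, U.

G, K, Q, U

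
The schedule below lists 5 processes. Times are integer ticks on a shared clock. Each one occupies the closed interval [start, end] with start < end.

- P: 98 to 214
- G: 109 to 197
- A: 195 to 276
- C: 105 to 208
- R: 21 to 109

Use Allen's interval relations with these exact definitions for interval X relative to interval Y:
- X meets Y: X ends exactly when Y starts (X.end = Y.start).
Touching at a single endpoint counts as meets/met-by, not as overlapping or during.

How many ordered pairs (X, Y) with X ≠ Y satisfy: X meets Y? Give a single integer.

Checking all 20 ordered pairs for relation 'meets'; matching pairs in alphabetical order:
(R, G): R meets G ✓
Count: 1.

1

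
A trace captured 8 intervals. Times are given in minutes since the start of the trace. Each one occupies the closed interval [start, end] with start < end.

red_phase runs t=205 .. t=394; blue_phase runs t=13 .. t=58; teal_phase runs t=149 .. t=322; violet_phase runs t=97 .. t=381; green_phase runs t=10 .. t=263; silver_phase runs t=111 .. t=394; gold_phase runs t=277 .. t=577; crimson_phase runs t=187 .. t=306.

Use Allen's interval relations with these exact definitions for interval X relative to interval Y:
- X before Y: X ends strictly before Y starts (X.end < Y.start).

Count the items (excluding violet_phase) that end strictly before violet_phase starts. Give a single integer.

Target violet_phase = [t=97, t=381].
blue_phase [t=13, t=58] → before → counts.
crimson_phase [t=187, t=306] → during → no.
gold_phase [t=277, t=577] → overlapped-by → no.
green_phase [t=10, t=263] → overlaps → no.
red_phase [t=205, t=394] → overlapped-by → no.
silver_phase [t=111, t=394] → overlapped-by → no.
teal_phase [t=149, t=322] → during → no.
Total: 1.

1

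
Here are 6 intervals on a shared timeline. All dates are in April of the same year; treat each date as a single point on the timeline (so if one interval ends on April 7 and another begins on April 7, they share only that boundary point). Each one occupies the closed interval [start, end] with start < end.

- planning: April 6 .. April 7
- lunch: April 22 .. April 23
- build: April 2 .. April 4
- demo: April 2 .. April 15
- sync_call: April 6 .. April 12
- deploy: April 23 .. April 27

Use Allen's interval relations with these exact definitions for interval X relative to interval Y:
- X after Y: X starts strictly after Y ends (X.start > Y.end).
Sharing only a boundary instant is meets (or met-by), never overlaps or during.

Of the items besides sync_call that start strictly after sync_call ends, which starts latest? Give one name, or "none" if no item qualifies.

deploy

Target sync_call = [April 6, April 12].
build [April 2, April 4] → before → excluded.
demo [April 2, April 15] → contains → excluded.
deploy [April 23, April 27] → after → candidate.
lunch [April 22, April 23] → after → candidate.
planning [April 6, April 7] → starts → excluded.
Among candidates, latest start is April 23 → deploy.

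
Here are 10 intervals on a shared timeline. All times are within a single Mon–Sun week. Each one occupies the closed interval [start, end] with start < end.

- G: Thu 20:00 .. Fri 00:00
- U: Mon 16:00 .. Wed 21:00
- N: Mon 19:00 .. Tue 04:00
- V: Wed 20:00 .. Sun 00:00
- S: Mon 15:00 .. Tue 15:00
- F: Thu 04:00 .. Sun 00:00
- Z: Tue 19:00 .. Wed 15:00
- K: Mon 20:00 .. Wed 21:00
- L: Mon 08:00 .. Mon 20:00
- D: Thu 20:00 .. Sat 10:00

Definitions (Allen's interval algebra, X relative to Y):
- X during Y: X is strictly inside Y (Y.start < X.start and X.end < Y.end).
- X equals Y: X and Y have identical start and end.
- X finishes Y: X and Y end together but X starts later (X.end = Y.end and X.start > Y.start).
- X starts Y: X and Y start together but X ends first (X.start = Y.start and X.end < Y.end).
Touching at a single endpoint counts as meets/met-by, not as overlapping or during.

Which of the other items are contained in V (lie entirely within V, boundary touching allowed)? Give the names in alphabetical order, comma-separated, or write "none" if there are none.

D, F, G

Target V = [Wed 20:00, Sun 00:00].
D [Thu 20:00, Sat 10:00] → during → yes.
F [Thu 04:00, Sun 00:00] → finishes → yes.
G [Thu 20:00, Fri 00:00] → during → yes.
K [Mon 20:00, Wed 21:00] → overlaps → no.
L [Mon 08:00, Mon 20:00] → before → no.
N [Mon 19:00, Tue 04:00] → before → no.
S [Mon 15:00, Tue 15:00] → before → no.
U [Mon 16:00, Wed 21:00] → overlaps → no.
Z [Tue 19:00, Wed 15:00] → before → no.
Result: D, F, G.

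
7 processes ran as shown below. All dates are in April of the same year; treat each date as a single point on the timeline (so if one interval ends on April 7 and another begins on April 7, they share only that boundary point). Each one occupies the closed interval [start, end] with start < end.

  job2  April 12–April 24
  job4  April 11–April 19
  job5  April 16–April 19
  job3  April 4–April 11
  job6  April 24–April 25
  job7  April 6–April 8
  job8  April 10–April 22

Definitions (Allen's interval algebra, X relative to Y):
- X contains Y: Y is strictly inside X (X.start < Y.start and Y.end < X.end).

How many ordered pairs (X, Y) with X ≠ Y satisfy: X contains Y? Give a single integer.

4

Checking all 42 ordered pairs for relation 'contains'; matching pairs in alphabetical order:
(job2, job5): job2 contains job5 ✓
(job3, job7): job3 contains job7 ✓
(job8, job4): job8 contains job4 ✓
(job8, job5): job8 contains job5 ✓
Count: 4.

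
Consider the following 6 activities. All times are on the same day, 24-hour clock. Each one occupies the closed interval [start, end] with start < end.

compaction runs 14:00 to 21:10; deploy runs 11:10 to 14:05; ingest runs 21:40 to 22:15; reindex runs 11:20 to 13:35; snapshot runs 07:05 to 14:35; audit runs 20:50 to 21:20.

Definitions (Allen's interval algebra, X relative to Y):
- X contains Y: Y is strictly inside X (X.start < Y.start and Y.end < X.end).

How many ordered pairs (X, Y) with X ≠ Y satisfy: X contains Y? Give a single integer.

3

Checking all 30 ordered pairs for relation 'contains'; matching pairs in alphabetical order:
(deploy, reindex): deploy contains reindex ✓
(snapshot, deploy): snapshot contains deploy ✓
(snapshot, reindex): snapshot contains reindex ✓
Count: 3.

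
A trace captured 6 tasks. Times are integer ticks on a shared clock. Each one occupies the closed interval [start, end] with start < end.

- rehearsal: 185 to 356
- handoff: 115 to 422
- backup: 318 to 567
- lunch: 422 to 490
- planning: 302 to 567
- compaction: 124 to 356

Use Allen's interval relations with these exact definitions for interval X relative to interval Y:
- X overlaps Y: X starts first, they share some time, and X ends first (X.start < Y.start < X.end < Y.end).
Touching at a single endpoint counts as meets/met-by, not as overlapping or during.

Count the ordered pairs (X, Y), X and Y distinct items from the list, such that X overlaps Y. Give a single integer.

6

Checking all 30 ordered pairs for relation 'overlaps'; matching pairs in alphabetical order:
(compaction, backup): compaction overlaps backup ✓
(compaction, planning): compaction overlaps planning ✓
(handoff, backup): handoff overlaps backup ✓
(handoff, planning): handoff overlaps planning ✓
(rehearsal, backup): rehearsal overlaps backup ✓
(rehearsal, planning): rehearsal overlaps planning ✓
Count: 6.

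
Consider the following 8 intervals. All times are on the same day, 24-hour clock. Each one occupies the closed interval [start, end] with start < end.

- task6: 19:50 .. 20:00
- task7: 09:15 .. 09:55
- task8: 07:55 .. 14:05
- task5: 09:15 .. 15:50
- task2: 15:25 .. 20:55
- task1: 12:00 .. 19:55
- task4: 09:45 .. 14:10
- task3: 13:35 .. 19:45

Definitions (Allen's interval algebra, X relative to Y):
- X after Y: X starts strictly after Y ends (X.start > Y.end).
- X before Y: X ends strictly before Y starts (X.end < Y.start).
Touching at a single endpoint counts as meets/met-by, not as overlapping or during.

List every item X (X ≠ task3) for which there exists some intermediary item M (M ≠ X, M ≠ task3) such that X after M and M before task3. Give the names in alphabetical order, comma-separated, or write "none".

Target task3 = [13:35, 19:45].
Intermediaries M with M before task3: task7.
Via task7 — items with X after task7: task1, task2, task6.
Union: task1, task2, task6.

task1, task2, task6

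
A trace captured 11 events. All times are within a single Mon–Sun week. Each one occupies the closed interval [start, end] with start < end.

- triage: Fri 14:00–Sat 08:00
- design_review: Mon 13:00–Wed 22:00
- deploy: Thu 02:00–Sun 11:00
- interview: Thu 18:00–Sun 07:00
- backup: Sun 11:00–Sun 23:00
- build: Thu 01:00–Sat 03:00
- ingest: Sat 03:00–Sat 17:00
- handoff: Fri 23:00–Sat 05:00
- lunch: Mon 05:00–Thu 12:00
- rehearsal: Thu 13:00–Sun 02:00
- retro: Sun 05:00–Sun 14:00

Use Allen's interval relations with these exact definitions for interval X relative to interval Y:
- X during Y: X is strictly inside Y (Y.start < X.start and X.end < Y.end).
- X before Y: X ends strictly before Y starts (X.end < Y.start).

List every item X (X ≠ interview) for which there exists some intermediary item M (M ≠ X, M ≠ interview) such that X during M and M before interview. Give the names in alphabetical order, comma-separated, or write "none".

Target interview = [Thu 18:00, Sun 07:00].
Intermediaries M with M before interview: design_review, lunch.
Via design_review — items with X during design_review: none.
Via lunch — items with X during lunch: design_review.
Union: design_review.

design_review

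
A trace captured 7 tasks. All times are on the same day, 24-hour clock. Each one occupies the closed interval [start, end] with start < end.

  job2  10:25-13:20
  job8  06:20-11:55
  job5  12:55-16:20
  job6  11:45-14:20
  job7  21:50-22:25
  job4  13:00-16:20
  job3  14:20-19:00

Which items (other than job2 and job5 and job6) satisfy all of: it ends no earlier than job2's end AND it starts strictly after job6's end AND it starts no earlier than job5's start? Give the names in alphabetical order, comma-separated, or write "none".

Conditions: its end is no earlier than job2's end (X.end >= 13:20) AND its start is strictly after job6's end (X.start > 14:20) AND its start is no earlier than job5's start (X.start >= 12:55).
job3: end 19:00 >= 13:20? ✓; start 14:20 > 14:20? ✗; start 14:20 >= 12:55? ✓ → no.
job4: end 16:20 >= 13:20? ✓; start 13:00 > 14:20? ✗; start 13:00 >= 12:55? ✓ → no.
job7: end 22:25 >= 13:20? ✓; start 21:50 > 14:20? ✓; start 21:50 >= 12:55? ✓ → yes.
job8: end 11:55 >= 13:20? ✗; start 06:20 > 14:20? ✗; start 06:20 >= 12:55? ✗ → no.
Result: job7.

job7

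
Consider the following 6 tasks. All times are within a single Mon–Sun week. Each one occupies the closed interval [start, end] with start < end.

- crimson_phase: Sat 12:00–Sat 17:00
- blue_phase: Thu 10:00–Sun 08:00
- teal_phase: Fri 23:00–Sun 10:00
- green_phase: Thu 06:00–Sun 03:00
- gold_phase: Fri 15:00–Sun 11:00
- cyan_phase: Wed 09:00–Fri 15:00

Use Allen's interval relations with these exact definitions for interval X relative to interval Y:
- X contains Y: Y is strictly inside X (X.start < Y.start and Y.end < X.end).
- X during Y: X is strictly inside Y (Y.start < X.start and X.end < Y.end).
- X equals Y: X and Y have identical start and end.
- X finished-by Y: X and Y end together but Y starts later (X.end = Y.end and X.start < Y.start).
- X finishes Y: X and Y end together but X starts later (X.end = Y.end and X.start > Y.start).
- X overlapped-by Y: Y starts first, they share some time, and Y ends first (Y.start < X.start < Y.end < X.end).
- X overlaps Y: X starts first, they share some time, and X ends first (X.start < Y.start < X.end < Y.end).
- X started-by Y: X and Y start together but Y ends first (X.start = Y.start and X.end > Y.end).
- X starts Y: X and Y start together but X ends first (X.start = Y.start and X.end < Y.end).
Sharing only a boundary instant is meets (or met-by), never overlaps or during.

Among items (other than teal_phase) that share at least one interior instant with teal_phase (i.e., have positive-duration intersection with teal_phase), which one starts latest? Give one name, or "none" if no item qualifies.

Target teal_phase = [Fri 23:00, Sun 10:00].
blue_phase [Thu 10:00, Sun 08:00] → overlaps → candidate.
crimson_phase [Sat 12:00, Sat 17:00] → during → candidate.
cyan_phase [Wed 09:00, Fri 15:00] → before → excluded.
gold_phase [Fri 15:00, Sun 11:00] → contains → candidate.
green_phase [Thu 06:00, Sun 03:00] → overlaps → candidate.
Among candidates, latest start is Sat 12:00 → crimson_phase.

crimson_phase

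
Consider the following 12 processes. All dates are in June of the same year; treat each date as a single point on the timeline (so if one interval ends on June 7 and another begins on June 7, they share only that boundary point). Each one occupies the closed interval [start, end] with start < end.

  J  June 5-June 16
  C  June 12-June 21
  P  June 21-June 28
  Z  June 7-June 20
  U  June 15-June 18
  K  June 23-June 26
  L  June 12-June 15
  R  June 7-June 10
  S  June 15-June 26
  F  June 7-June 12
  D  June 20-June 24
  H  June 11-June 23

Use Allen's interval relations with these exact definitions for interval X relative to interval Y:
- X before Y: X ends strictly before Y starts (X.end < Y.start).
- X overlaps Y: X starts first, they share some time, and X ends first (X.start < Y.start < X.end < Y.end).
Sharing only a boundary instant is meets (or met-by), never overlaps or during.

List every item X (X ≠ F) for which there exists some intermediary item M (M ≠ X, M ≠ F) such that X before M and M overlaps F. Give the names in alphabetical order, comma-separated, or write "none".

none

Target F = [June 7, June 12].
Intermediaries M with M overlaps F: none.
Union: none.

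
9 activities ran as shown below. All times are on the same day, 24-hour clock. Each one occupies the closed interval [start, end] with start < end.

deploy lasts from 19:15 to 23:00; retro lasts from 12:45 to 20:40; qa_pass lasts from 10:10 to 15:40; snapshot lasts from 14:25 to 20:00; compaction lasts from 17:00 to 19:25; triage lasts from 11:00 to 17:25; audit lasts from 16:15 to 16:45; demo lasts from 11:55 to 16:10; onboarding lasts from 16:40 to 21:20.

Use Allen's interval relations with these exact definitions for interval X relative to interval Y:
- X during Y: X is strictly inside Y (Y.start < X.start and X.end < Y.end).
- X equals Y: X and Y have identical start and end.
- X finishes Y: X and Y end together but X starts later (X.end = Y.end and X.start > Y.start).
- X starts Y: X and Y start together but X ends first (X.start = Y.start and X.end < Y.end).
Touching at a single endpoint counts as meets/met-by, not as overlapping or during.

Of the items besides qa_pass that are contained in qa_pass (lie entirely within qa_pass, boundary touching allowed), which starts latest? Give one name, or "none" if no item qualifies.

none

Target qa_pass = [10:10, 15:40].
audit [16:15, 16:45] → after → excluded.
compaction [17:00, 19:25] → after → excluded.
demo [11:55, 16:10] → overlapped-by → excluded.
deploy [19:15, 23:00] → after → excluded.
onboarding [16:40, 21:20] → after → excluded.
retro [12:45, 20:40] → overlapped-by → excluded.
snapshot [14:25, 20:00] → overlapped-by → excluded.
triage [11:00, 17:25] → overlapped-by → excluded.
No candidates → none.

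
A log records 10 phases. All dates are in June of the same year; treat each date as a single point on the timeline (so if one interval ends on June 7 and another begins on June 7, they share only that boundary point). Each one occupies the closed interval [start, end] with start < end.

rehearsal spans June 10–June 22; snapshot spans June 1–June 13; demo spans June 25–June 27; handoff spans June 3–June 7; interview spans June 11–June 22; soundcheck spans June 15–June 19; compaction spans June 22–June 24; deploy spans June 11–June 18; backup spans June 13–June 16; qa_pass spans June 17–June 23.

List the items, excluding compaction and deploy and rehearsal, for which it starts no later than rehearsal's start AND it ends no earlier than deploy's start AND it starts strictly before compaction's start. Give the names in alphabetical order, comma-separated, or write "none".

snapshot

Conditions: its start is no later than rehearsal's start (X.start <= June 10) AND its end is no earlier than deploy's start (X.end >= June 11) AND its start is strictly before compaction's start (X.start < June 22).
backup: start June 13 <= June 10? ✗; end June 16 >= June 11? ✓; start June 13 < June 22? ✓ → no.
demo: start June 25 <= June 10? ✗; end June 27 >= June 11? ✓; start June 25 < June 22? ✗ → no.
handoff: start June 3 <= June 10? ✓; end June 7 >= June 11? ✗; start June 3 < June 22? ✓ → no.
interview: start June 11 <= June 10? ✗; end June 22 >= June 11? ✓; start June 11 < June 22? ✓ → no.
qa_pass: start June 17 <= June 10? ✗; end June 23 >= June 11? ✓; start June 17 < June 22? ✓ → no.
snapshot: start June 1 <= June 10? ✓; end June 13 >= June 11? ✓; start June 1 < June 22? ✓ → yes.
soundcheck: start June 15 <= June 10? ✗; end June 19 >= June 11? ✓; start June 15 < June 22? ✓ → no.
Result: snapshot.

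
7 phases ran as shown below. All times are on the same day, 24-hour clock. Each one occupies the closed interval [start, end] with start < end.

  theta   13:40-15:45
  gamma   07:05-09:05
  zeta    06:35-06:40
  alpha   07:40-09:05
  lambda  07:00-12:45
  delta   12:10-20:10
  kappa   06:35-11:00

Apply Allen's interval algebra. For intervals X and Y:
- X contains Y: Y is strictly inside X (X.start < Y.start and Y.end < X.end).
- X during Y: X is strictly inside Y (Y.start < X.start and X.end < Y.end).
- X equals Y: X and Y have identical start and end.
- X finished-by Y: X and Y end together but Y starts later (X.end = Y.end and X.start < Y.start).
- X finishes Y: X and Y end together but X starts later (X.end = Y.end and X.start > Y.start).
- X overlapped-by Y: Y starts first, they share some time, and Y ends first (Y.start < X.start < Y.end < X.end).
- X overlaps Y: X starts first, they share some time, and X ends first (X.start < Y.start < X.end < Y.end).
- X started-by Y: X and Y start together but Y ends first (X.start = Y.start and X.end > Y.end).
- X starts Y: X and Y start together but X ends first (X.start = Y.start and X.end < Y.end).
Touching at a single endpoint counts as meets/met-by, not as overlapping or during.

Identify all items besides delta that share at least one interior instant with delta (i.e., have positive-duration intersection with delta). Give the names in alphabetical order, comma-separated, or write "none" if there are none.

Target delta = [12:10, 20:10].
alpha [07:40, 09:05] → before → no.
gamma [07:05, 09:05] → before → no.
kappa [06:35, 11:00] → before → no.
lambda [07:00, 12:45] → overlaps → yes.
theta [13:40, 15:45] → during → yes.
zeta [06:35, 06:40] → before → no.
Result: lambda, theta.

lambda, theta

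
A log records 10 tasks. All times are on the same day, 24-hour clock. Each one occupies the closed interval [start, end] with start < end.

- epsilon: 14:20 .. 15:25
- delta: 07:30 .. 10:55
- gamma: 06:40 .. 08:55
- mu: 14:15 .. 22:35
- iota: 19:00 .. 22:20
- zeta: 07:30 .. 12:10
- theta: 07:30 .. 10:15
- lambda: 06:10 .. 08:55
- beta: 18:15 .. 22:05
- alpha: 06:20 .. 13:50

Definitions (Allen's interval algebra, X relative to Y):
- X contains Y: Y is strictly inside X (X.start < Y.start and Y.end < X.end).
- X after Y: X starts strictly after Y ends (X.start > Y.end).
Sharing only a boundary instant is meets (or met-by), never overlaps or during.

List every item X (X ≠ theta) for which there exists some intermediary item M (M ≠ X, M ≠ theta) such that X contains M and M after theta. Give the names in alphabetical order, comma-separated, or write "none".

Target theta = [07:30, 10:15].
Intermediaries M with M after theta: beta, epsilon, iota, mu.
Via beta — items with X contains beta: mu.
Via epsilon — items with X contains epsilon: mu.
Via iota — items with X contains iota: mu.
Via mu — items with X contains mu: none.
Union: mu.

mu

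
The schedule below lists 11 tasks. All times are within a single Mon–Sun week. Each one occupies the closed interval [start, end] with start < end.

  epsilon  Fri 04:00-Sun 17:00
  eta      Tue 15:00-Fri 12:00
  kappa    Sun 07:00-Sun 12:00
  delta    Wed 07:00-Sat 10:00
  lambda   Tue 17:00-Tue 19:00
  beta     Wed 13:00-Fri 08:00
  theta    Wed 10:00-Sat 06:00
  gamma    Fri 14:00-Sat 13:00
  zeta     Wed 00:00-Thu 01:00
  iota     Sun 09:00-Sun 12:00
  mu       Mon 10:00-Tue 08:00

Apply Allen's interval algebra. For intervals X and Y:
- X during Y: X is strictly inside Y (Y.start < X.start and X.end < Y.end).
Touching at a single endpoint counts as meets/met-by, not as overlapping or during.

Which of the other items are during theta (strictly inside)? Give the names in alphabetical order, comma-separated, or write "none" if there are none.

beta

Target theta = [Wed 10:00, Sat 06:00].
beta [Wed 13:00, Fri 08:00] → during → yes.
delta [Wed 07:00, Sat 10:00] → contains → no.
epsilon [Fri 04:00, Sun 17:00] → overlapped-by → no.
eta [Tue 15:00, Fri 12:00] → overlaps → no.
gamma [Fri 14:00, Sat 13:00] → overlapped-by → no.
iota [Sun 09:00, Sun 12:00] → after → no.
kappa [Sun 07:00, Sun 12:00] → after → no.
lambda [Tue 17:00, Tue 19:00] → before → no.
mu [Mon 10:00, Tue 08:00] → before → no.
zeta [Wed 00:00, Thu 01:00] → overlaps → no.
Result: beta.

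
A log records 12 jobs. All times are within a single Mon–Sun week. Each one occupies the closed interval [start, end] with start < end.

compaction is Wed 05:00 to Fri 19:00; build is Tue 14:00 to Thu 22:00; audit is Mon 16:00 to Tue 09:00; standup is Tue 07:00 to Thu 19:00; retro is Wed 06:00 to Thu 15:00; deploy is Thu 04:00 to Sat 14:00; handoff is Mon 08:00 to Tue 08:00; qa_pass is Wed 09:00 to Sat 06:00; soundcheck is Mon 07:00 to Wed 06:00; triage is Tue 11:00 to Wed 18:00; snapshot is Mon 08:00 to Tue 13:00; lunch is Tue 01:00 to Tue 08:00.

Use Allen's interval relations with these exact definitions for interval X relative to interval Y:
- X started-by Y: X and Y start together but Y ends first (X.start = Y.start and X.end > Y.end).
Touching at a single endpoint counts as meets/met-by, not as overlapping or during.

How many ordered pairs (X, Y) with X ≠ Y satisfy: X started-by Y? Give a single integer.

1

Checking all 132 ordered pairs for relation 'started-by'; matching pairs in alphabetical order:
(snapshot, handoff): snapshot started-by handoff ✓
Count: 1.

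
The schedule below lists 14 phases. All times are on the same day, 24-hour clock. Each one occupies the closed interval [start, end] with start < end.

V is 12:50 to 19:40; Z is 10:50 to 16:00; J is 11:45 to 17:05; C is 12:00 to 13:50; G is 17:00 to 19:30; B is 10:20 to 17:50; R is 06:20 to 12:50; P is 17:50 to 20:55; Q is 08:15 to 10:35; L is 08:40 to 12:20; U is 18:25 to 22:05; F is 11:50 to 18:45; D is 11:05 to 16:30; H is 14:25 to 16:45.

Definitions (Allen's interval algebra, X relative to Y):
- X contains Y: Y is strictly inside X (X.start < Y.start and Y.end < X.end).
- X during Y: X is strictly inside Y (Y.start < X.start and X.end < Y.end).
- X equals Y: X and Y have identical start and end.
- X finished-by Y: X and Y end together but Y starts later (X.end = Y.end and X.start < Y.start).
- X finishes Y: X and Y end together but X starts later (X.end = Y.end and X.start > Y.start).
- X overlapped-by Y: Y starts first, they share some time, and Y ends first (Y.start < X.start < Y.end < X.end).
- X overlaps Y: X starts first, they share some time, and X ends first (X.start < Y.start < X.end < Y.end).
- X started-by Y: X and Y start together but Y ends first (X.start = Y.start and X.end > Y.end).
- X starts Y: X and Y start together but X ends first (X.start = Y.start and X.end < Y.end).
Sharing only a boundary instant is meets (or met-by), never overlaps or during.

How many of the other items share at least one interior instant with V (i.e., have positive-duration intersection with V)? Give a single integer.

Target V = [12:50, 19:40].
B [10:20, 17:50] → overlaps → counts.
C [12:00, 13:50] → overlaps → counts.
D [11:05, 16:30] → overlaps → counts.
F [11:50, 18:45] → overlaps → counts.
G [17:00, 19:30] → during → counts.
H [14:25, 16:45] → during → counts.
J [11:45, 17:05] → overlaps → counts.
L [08:40, 12:20] → before → no.
P [17:50, 20:55] → overlapped-by → counts.
Q [08:15, 10:35] → before → no.
R [06:20, 12:50] → meets → no.
U [18:25, 22:05] → overlapped-by → counts.
Z [10:50, 16:00] → overlaps → counts.
Total: 10.

10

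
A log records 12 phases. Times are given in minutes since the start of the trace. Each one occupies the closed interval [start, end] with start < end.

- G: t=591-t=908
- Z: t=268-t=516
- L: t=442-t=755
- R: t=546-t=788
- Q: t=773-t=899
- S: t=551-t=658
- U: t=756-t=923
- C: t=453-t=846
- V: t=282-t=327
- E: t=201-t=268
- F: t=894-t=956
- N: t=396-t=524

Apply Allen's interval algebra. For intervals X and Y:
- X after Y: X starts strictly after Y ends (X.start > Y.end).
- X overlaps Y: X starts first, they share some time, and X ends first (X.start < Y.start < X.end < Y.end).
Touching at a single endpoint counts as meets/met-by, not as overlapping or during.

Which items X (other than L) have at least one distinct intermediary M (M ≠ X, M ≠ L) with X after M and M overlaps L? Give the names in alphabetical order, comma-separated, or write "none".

F, G, Q, R, S, U

Target L = [t=442, t=755].
Intermediaries M with M overlaps L: N, Z.
Via N — items with X after N: F, G, Q, R, S, U.
Via Z — items with X after Z: F, G, Q, R, S, U.
Union: F, G, Q, R, S, U.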